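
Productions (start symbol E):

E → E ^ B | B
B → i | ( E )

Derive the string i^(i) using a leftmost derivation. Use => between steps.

E => E^B => B^B => i^B => i^(E) => i^(B) => i^(i)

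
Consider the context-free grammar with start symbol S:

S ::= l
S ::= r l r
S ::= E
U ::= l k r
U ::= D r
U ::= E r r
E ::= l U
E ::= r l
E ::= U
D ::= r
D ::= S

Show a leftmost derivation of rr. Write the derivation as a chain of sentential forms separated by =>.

S => E   [S ::= E]
E => U   [E ::= U]
U => Dr   [U ::= D r]
Dr => rr   [D ::= r]

S => E => U => Dr => rr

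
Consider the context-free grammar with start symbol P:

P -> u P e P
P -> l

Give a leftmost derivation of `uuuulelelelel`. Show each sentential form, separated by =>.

P => uPeP => uuPePeP => uuuPePePeP => uuuuPePePePeP => uuuulePePePeP => uuuulelePePeP => uuuulelelePeP => uuuuleleleleP => uuuulelelelel

P => uPeP   [P -> u P e P]
uPeP => uuPePeP   [P -> u P e P]
uuPePeP => uuuPePePeP   [P -> u P e P]
uuuPePePeP => uuuuPePePePeP   [P -> u P e P]
uuuuPePePePeP => uuuulePePePeP   [P -> l]
uuuulePePePeP => uuuulelePePeP   [P -> l]
uuuulelePePeP => uuuulelelePeP   [P -> l]
uuuulelelePeP => uuuuleleleleP   [P -> l]
uuuuleleleleP => uuuulelelelel   [P -> l]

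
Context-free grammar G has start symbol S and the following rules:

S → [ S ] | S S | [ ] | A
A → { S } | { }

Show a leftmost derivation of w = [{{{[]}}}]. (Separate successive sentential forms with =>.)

S => [S] => [A] => [{S}] => [{A}] => [{{S}}] => [{{A}}] => [{{{S}}}] => [{{{[]}}}]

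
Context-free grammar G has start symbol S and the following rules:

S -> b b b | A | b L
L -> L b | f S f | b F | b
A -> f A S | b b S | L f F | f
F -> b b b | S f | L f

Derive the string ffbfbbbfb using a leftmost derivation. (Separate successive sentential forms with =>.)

S => A => fAS => ffS => ffbL => ffbLb => ffbfSfb => ffbfbbbfb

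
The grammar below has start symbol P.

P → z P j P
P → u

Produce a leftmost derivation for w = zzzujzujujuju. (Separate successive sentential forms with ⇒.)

P ⇒ zPjP   [P → z P j P]
zPjP ⇒ zzPjPjP   [P → z P j P]
zzPjPjP ⇒ zzzPjPjPjP   [P → z P j P]
zzzPjPjPjP ⇒ zzzujPjPjP   [P → u]
zzzujPjPjP ⇒ zzzujzPjPjPjP   [P → z P j P]
zzzujzPjPjPjP ⇒ zzzujzujPjPjP   [P → u]
zzzujzujPjPjP ⇒ zzzujzujujPjP   [P → u]
zzzujzujujPjP ⇒ zzzujzujujujP   [P → u]
zzzujzujujujP ⇒ zzzujzujujuju   [P → u]

P ⇒ zPjP ⇒ zzPjPjP ⇒ zzzPjPjPjP ⇒ zzzujPjPjP ⇒ zzzujzPjPjPjP ⇒ zzzujzujPjPjP ⇒ zzzujzujujPjP ⇒ zzzujzujujujP ⇒ zzzujzujujuju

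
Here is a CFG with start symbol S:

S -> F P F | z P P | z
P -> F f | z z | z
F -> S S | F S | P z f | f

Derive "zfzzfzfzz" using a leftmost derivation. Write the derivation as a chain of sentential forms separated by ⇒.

S⇒zPP⇒zFfP⇒zSSfP⇒zFPFSfP⇒zfPFSfP⇒zfzzFSfP⇒zfzzfSfP⇒zfzzfzfP⇒zfzzfzfzz

S ⇒ zPP   [S -> z P P]
zPP ⇒ zFfP   [P -> F f]
zFfP ⇒ zSSfP   [F -> S S]
zSSfP ⇒ zFPFSfP   [S -> F P F]
zFPFSfP ⇒ zfPFSfP   [F -> f]
zfPFSfP ⇒ zfzzFSfP   [P -> z z]
zfzzFSfP ⇒ zfzzfSfP   [F -> f]
zfzzfSfP ⇒ zfzzfzfP   [S -> z]
zfzzfzfP ⇒ zfzzfzfzz   [P -> z z]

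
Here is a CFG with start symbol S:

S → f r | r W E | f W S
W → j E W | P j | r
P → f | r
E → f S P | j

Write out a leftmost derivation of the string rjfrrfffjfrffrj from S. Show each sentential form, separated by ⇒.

S ⇒ rWE   [S → r W E]
rWE ⇒ rjEWE   [W → j E W]
rjEWE ⇒ rjfSPWE   [E → f S P]
rjfSPWE ⇒ rjfrWEPWE   [S → r W E]
rjfrWEPWE ⇒ rjfrrEPWE   [W → r]
rjfrrEPWE ⇒ rjfrrfSPPWE   [E → f S P]
rjfrrfSPPWE ⇒ rjfrrffWSPPWE   [S → f W S]
rjfrrffWSPPWE ⇒ rjfrrffPjSPPWE   [W → P j]
rjfrrffPjSPPWE ⇒ rjfrrfffjSPPWE   [P → f]
rjfrrfffjSPPWE ⇒ rjfrrfffjfrPPWE   [S → f r]
rjfrrfffjfrPPWE ⇒ rjfrrfffjfrfPWE   [P → f]
rjfrrfffjfrfPWE ⇒ rjfrrfffjfrffWE   [P → f]
rjfrrfffjfrffWE ⇒ rjfrrfffjfrffrE   [W → r]
rjfrrfffjfrffrE ⇒ rjfrrfffjfrffrj   [E → j]

S ⇒ rWE ⇒ rjEWE ⇒ rjfSPWE ⇒ rjfrWEPWE ⇒ rjfrrEPWE ⇒ rjfrrfSPPWE ⇒ rjfrrffWSPPWE ⇒ rjfrrffPjSPPWE ⇒ rjfrrfffjSPPWE ⇒ rjfrrfffjfrPPWE ⇒ rjfrrfffjfrfPWE ⇒ rjfrrfffjfrffWE ⇒ rjfrrfffjfrffrE ⇒ rjfrrfffjfrffrj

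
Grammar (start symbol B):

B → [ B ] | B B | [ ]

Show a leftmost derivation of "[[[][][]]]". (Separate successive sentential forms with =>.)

B => [B] => [[B]] => [[BB]] => [[[]B]] => [[[]BB]] => [[[][]B]] => [[[][][]]]

B => [B]   [B → [ B ]]
[B] => [[B]]   [B → [ B ]]
[[B]] => [[BB]]   [B → B B]
[[BB]] => [[[]B]]   [B → [ ]]
[[[]B]] => [[[]BB]]   [B → B B]
[[[]BB]] => [[[][]B]]   [B → [ ]]
[[[][]B]] => [[[][][]]]   [B → [ ]]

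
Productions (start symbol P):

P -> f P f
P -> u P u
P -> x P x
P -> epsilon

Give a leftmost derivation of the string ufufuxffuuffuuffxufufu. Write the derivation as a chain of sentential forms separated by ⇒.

P⇒uPu⇒ufPfu⇒ufuPufu⇒ufufPfufu⇒ufufuPufufu⇒ufufuxPxufufu⇒ufufuxfPfxufufu⇒ufufuxffPffxufufu⇒ufufuxffuPuffxufufu⇒ufufuxffuuPuuffxufufu⇒ufufuxffuufPfuuffxufufu⇒ufufuxffuuffuuffxufufu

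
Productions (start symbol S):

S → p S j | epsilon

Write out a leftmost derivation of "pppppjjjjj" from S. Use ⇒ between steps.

S ⇒ pSj ⇒ ppSjj ⇒ pppSjjj ⇒ ppppSjjjj ⇒ pppppSjjjjj ⇒ pppppjjjjj

S ⇒ pSj   [S → p S j]
pSj ⇒ ppSjj   [S → p S j]
ppSjj ⇒ pppSjjj   [S → p S j]
pppSjjj ⇒ ppppSjjjj   [S → p S j]
ppppSjjjj ⇒ pppppSjjjjj   [S → p S j]
pppppSjjjjj ⇒ pppppjjjjj   [S → epsilon]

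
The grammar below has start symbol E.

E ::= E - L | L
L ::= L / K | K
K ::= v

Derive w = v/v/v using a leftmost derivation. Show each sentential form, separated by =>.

E => L => L/K => L/K/K => K/K/K => v/K/K => v/v/K => v/v/v

E => L   [E ::= L]
L => L/K   [L ::= L / K]
L/K => L/K/K   [L ::= L / K]
L/K/K => K/K/K   [L ::= K]
K/K/K => v/K/K   [K ::= v]
v/K/K => v/v/K   [K ::= v]
v/v/K => v/v/v   [K ::= v]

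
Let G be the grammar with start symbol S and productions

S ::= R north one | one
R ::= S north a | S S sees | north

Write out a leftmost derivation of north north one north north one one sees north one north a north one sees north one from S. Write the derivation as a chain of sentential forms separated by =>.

S => R north one => S S sees north one => R north one S sees north one => north north one S sees north one => north north one R north one sees north one => north north one S north a north one sees north one => north north one R north one north a north one sees north one => north north one S S sees north one north a north one sees north one => north north one R north one S sees north one north a north one sees north one => north north one north north one S sees north one north a north one sees north one => north north one north north one one sees north one north a north one sees north one

S => R north one   [S ::= R north one]
R north one => S S sees north one   [R ::= S S sees]
S S sees north one => R north one S sees north one   [S ::= R north one]
R north one S sees north one => north north one S sees north one   [R ::= north]
north north one S sees north one => north north one R north one sees north one   [S ::= R north one]
north north one R north one sees north one => north north one S north a north one sees north one   [R ::= S north a]
north north one S north a north one sees north one => north north one R north one north a north one sees north one   [S ::= R north one]
north north one R north one north a north one sees north one => north north one S S sees north one north a north one sees north one   [R ::= S S sees]
north north one S S sees north one north a north one sees north one => north north one R north one S sees north one north a north one sees north one   [S ::= R north one]
north north one R north one S sees north one north a north one sees north one => north north one north north one S sees north one north a north one sees north one   [R ::= north]
north north one north north one S sees north one north a north one sees north one => north north one north north one one sees north one north a north one sees north one   [S ::= one]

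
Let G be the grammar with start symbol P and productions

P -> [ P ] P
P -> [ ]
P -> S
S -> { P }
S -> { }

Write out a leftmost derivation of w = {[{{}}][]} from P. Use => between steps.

P => S   [P -> S]
S => {P}   [S -> { P }]
{P} => {[P]P}   [P -> [ P ] P]
{[P]P} => {[S]P}   [P -> S]
{[S]P} => {[{P}]P}   [S -> { P }]
{[{P}]P} => {[{S}]P}   [P -> S]
{[{S}]P} => {[{{}}]P}   [S -> { }]
{[{{}}]P} => {[{{}}][]}   [P -> [ ]]

P=>S=>{P}=>{[P]P}=>{[S]P}=>{[{P}]P}=>{[{S}]P}=>{[{{}}]P}=>{[{{}}][]}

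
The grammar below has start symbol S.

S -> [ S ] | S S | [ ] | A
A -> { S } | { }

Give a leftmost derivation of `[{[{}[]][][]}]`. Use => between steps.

S => [S]   [S -> [ S ]]
[S] => [A]   [S -> A]
[A] => [{S}]   [A -> { S }]
[{S}] => [{SS}]   [S -> S S]
[{SS}] => [{[S]S}]   [S -> [ S ]]
[{[S]S}] => [{[SS]S}]   [S -> S S]
[{[SS]S}] => [{[AS]S}]   [S -> A]
[{[AS]S}] => [{[{}S]S}]   [A -> { }]
[{[{}S]S}] => [{[{}[]]S}]   [S -> [ ]]
[{[{}[]]S}] => [{[{}[]]SS}]   [S -> S S]
[{[{}[]]SS}] => [{[{}[]][]S}]   [S -> [ ]]
[{[{}[]][]S}] => [{[{}[]][][]}]   [S -> [ ]]

S => [S] => [A] => [{S}] => [{SS}] => [{[S]S}] => [{[SS]S}] => [{[AS]S}] => [{[{}S]S}] => [{[{}[]]S}] => [{[{}[]]SS}] => [{[{}[]][]S}] => [{[{}[]][][]}]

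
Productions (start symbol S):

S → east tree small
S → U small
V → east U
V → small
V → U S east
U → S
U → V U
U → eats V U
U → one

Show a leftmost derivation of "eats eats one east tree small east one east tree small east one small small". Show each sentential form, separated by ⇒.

S ⇒ U small ⇒ S small ⇒ U small small ⇒ eats V U small small ⇒ eats U S east U small small ⇒ eats eats V U S east U small small ⇒ eats eats U S east U S east U small small ⇒ eats eats one S east U S east U small small ⇒ eats eats one east tree small east U S east U small small ⇒ eats eats one east tree small east one S east U small small ⇒ eats eats one east tree small east one east tree small east U small small ⇒ eats eats one east tree small east one east tree small east one small small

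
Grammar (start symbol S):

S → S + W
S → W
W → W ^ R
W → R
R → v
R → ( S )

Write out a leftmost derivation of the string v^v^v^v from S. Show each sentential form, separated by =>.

S => W   [S → W]
W => W^R   [W → W ^ R]
W^R => W^R^R   [W → W ^ R]
W^R^R => W^R^R^R   [W → W ^ R]
W^R^R^R => R^R^R^R   [W → R]
R^R^R^R => v^R^R^R   [R → v]
v^R^R^R => v^v^R^R   [R → v]
v^v^R^R => v^v^v^R   [R → v]
v^v^v^R => v^v^v^v   [R → v]

S => W => W^R => W^R^R => W^R^R^R => R^R^R^R => v^R^R^R => v^v^R^R => v^v^v^R => v^v^v^v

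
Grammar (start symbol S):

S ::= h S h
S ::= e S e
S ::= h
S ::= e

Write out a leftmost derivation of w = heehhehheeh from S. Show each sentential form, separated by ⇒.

S ⇒ hSh ⇒ heSeh ⇒ heeSeeh ⇒ heehSheeh ⇒ heehhShheeh ⇒ heehhehheeh

S ⇒ hSh   [S ::= h S h]
hSh ⇒ heSeh   [S ::= e S e]
heSeh ⇒ heeSeeh   [S ::= e S e]
heeSeeh ⇒ heehSheeh   [S ::= h S h]
heehSheeh ⇒ heehhShheeh   [S ::= h S h]
heehhShheeh ⇒ heehhehheeh   [S ::= e]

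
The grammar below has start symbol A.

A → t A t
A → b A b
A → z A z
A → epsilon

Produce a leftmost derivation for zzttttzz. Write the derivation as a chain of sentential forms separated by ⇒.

A ⇒ zAz ⇒ zzAzz ⇒ zztAtzz ⇒ zzttAttzz ⇒ zzttttzz

A ⇒ zAz   [A → z A z]
zAz ⇒ zzAzz   [A → z A z]
zzAzz ⇒ zztAtzz   [A → t A t]
zztAtzz ⇒ zzttAttzz   [A → t A t]
zzttAttzz ⇒ zzttttzz   [A → epsilon]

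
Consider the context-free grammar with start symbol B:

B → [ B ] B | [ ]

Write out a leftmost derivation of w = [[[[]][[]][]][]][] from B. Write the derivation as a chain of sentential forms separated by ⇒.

B ⇒ [B]B   [B → [ B ] B]
[B]B ⇒ [[B]B]B   [B → [ B ] B]
[[B]B]B ⇒ [[[B]B]B]B   [B → [ B ] B]
[[[B]B]B]B ⇒ [[[[]]B]B]B   [B → [ ]]
[[[[]]B]B]B ⇒ [[[[]][B]B]B]B   [B → [ B ] B]
[[[[]][B]B]B]B ⇒ [[[[]][[]]B]B]B   [B → [ ]]
[[[[]][[]]B]B]B ⇒ [[[[]][[]][]]B]B   [B → [ ]]
[[[[]][[]][]]B]B ⇒ [[[[]][[]][]][]]B   [B → [ ]]
[[[[]][[]][]][]]B ⇒ [[[[]][[]][]][]][]   [B → [ ]]

B⇒[B]B⇒[[B]B]B⇒[[[B]B]B]B⇒[[[[]]B]B]B⇒[[[[]][B]B]B]B⇒[[[[]][[]]B]B]B⇒[[[[]][[]][]]B]B⇒[[[[]][[]][]][]]B⇒[[[[]][[]][]][]][]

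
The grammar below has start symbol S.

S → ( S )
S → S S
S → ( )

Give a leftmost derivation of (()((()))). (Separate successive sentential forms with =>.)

S => (S) => (SS) => (()S) => (()(S)) => (()((S))) => (()((())))

S => (S)   [S → ( S )]
(S) => (SS)   [S → S S]
(SS) => (()S)   [S → ( )]
(()S) => (()(S))   [S → ( S )]
(()(S)) => (()((S)))   [S → ( S )]
(()((S))) => (()((())))   [S → ( )]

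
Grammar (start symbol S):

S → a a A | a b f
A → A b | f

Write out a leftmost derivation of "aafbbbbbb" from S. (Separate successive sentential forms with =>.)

S => aaA => aaAb => aaAbb => aaAbbb => aaAbbbb => aaAbbbbb => aaAbbbbbb => aafbbbbbb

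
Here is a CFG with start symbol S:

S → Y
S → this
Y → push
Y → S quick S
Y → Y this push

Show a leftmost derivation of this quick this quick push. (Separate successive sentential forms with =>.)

S => Y   [S → Y]
Y => S quick S   [Y → S quick S]
S quick S => Y quick S   [S → Y]
Y quick S => S quick S quick S   [Y → S quick S]
S quick S quick S => this quick S quick S   [S → this]
this quick S quick S => this quick this quick S   [S → this]
this quick this quick S => this quick this quick Y   [S → Y]
this quick this quick Y => this quick this quick push   [Y → push]

S => Y => S quick S => Y quick S => S quick S quick S => this quick S quick S => this quick this quick S => this quick this quick Y => this quick this quick push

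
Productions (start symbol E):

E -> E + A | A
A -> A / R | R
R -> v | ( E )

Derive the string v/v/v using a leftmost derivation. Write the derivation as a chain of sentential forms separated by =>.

E => A => A/R => A/R/R => R/R/R => v/R/R => v/v/R => v/v/v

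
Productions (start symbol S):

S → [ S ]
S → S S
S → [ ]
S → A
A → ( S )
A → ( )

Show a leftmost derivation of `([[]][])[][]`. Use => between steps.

S => SS   [S → S S]
SS => AS   [S → A]
AS => (S)S   [A → ( S )]
(S)S => (SS)S   [S → S S]
(SS)S => ([S]S)S   [S → [ S ]]
([S]S)S => ([[]]S)S   [S → [ ]]
([[]]S)S => ([[]][])S   [S → [ ]]
([[]][])S => ([[]][])SS   [S → S S]
([[]][])SS => ([[]][])[]S   [S → [ ]]
([[]][])[]S => ([[]][])[][]   [S → [ ]]

S => SS => AS => (S)S => (SS)S => ([S]S)S => ([[]]S)S => ([[]][])S => ([[]][])SS => ([[]][])[]S => ([[]][])[][]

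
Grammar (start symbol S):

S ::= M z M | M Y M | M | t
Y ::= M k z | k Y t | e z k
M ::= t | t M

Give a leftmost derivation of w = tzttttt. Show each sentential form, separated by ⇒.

S ⇒ MzM ⇒ tzM ⇒ tztM ⇒ tzttM ⇒ tztttM ⇒ tzttttM ⇒ tzttttt

S ⇒ MzM   [S ::= M z M]
MzM ⇒ tzM   [M ::= t]
tzM ⇒ tztM   [M ::= t M]
tztM ⇒ tzttM   [M ::= t M]
tzttM ⇒ tztttM   [M ::= t M]
tztttM ⇒ tzttttM   [M ::= t M]
tzttttM ⇒ tzttttt   [M ::= t]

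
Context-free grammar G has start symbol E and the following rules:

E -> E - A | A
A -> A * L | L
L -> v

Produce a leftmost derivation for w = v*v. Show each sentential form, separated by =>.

E => A   [E -> A]
A => A*L   [A -> A * L]
A*L => L*L   [A -> L]
L*L => v*L   [L -> v]
v*L => v*v   [L -> v]

E => A => A*L => L*L => v*L => v*v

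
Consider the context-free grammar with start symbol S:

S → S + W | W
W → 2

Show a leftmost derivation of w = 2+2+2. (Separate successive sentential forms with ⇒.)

S ⇒ S+W ⇒ S+W+W ⇒ W+W+W ⇒ 2+W+W ⇒ 2+2+W ⇒ 2+2+2

S ⇒ S+W   [S → S + W]
S+W ⇒ S+W+W   [S → S + W]
S+W+W ⇒ W+W+W   [S → W]
W+W+W ⇒ 2+W+W   [W → 2]
2+W+W ⇒ 2+2+W   [W → 2]
2+2+W ⇒ 2+2+2   [W → 2]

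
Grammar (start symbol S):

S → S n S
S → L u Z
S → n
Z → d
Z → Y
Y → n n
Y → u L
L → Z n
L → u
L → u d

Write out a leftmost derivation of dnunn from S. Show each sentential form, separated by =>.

S => LuZ => ZnuZ => dnuZ => dnuY => dnunn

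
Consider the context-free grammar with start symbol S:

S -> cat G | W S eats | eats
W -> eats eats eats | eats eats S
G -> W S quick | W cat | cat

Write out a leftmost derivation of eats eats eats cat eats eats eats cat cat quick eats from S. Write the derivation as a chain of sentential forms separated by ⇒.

S ⇒ W S eats ⇒ eats eats eats S eats ⇒ eats eats eats cat G eats ⇒ eats eats eats cat W S quick eats ⇒ eats eats eats cat eats eats eats S quick eats ⇒ eats eats eats cat eats eats eats cat G quick eats ⇒ eats eats eats cat eats eats eats cat cat quick eats

S ⇒ W S eats   [S -> W S eats]
W S eats ⇒ eats eats eats S eats   [W -> eats eats eats]
eats eats eats S eats ⇒ eats eats eats cat G eats   [S -> cat G]
eats eats eats cat G eats ⇒ eats eats eats cat W S quick eats   [G -> W S quick]
eats eats eats cat W S quick eats ⇒ eats eats eats cat eats eats eats S quick eats   [W -> eats eats eats]
eats eats eats cat eats eats eats S quick eats ⇒ eats eats eats cat eats eats eats cat G quick eats   [S -> cat G]
eats eats eats cat eats eats eats cat G quick eats ⇒ eats eats eats cat eats eats eats cat cat quick eats   [G -> cat]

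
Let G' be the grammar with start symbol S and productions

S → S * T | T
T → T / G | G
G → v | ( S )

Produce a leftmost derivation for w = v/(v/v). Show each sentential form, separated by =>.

S => T => T/G => G/G => v/G => v/(S) => v/(T) => v/(T/G) => v/(G/G) => v/(v/G) => v/(v/v)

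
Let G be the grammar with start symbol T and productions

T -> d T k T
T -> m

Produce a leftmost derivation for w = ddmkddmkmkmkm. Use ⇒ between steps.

T ⇒ dTkT   [T -> d T k T]
dTkT ⇒ ddTkTkT   [T -> d T k T]
ddTkTkT ⇒ ddmkTkT   [T -> m]
ddmkTkT ⇒ ddmkdTkTkT   [T -> d T k T]
ddmkdTkTkT ⇒ ddmkddTkTkTkT   [T -> d T k T]
ddmkddTkTkTkT ⇒ ddmkddmkTkTkT   [T -> m]
ddmkddmkTkTkT ⇒ ddmkddmkmkTkT   [T -> m]
ddmkddmkmkTkT ⇒ ddmkddmkmkmkT   [T -> m]
ddmkddmkmkmkT ⇒ ddmkddmkmkmkm   [T -> m]

T ⇒ dTkT ⇒ ddTkTkT ⇒ ddmkTkT ⇒ ddmkdTkTkT ⇒ ddmkddTkTkTkT ⇒ ddmkddmkTkTkT ⇒ ddmkddmkmkTkT ⇒ ddmkddmkmkmkT ⇒ ddmkddmkmkmkm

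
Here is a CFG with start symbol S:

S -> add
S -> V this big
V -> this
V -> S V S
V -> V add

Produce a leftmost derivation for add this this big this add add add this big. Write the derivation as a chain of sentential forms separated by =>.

S => V this big => S V S this big => add V S this big => add V add S this big => add S V S add S this big => add V this big V S add S this big => add this this big V S add S this big => add this this big this S add S this big => add this this big this add add S this big => add this this big this add add add this big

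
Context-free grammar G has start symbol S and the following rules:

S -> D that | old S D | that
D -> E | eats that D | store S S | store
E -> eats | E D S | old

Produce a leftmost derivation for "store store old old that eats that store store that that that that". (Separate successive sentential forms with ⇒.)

S ⇒ D that ⇒ store S S that ⇒ store D that S that ⇒ store store S S that S that ⇒ store store old S D S that S that ⇒ store store old old S D D S that S that ⇒ store store old old that D D S that S that ⇒ store store old old that eats that D D S that S that ⇒ store store old old that eats that store D S that S that ⇒ store store old old that eats that store store S that S that ⇒ store store old old that eats that store store that that S that ⇒ store store old old that eats that store store that that that that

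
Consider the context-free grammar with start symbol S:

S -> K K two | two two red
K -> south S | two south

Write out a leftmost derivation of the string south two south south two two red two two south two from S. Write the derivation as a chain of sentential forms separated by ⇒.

S ⇒ K K two   [S -> K K two]
K K two ⇒ south S K two   [K -> south S]
south S K two ⇒ south K K two K two   [S -> K K two]
south K K two K two ⇒ south two south K two K two   [K -> two south]
south two south K two K two ⇒ south two south south S two K two   [K -> south S]
south two south south S two K two ⇒ south two south south two two red two K two   [S -> two two red]
south two south south two two red two K two ⇒ south two south south two two red two two south two   [K -> two south]

S ⇒ K K two ⇒ south S K two ⇒ south K K two K two ⇒ south two south K two K two ⇒ south two south south S two K two ⇒ south two south south two two red two K two ⇒ south two south south two two red two two south two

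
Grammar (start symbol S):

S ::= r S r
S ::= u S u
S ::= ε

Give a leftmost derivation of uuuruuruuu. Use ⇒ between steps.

S ⇒ uSu   [S ::= u S u]
uSu ⇒ uuSuu   [S ::= u S u]
uuSuu ⇒ uuuSuuu   [S ::= u S u]
uuuSuuu ⇒ uuurSruuu   [S ::= r S r]
uuurSruuu ⇒ uuuruSuruuu   [S ::= u S u]
uuuruSuruuu ⇒ uuuruuruuu   [S ::= ε]

S ⇒ uSu ⇒ uuSuu ⇒ uuuSuuu ⇒ uuurSruuu ⇒ uuuruSuruuu ⇒ uuuruuruuu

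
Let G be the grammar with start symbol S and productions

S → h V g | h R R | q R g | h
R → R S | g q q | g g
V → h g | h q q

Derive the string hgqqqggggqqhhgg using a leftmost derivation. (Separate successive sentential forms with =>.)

S => hRR => hRSR => hgqqSR => hgqqqRgR => hgqqqgggR => hgqqqgggRS => hgqqqggggqqS => hgqqqggggqqhVg => hgqqqggggqqhhgg

S => hRR   [S → h R R]
hRR => hRSR   [R → R S]
hRSR => hgqqSR   [R → g q q]
hgqqSR => hgqqqRgR   [S → q R g]
hgqqqRgR => hgqqqgggR   [R → g g]
hgqqqgggR => hgqqqgggRS   [R → R S]
hgqqqgggRS => hgqqqggggqqS   [R → g q q]
hgqqqggggqqS => hgqqqggggqqhVg   [S → h V g]
hgqqqggggqqhVg => hgqqqggggqqhhgg   [V → h g]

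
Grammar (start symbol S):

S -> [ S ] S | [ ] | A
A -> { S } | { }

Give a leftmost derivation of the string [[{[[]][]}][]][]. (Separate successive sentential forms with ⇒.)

S ⇒ [S]S ⇒ [[S]S]S ⇒ [[A]S]S ⇒ [[{S}]S]S ⇒ [[{[S]S}]S]S ⇒ [[{[[]]S}]S]S ⇒ [[{[[]][]}]S]S ⇒ [[{[[]][]}][]]S ⇒ [[{[[]][]}][]][]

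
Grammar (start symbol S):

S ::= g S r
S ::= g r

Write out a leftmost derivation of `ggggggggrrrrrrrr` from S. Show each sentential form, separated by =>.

S => gSr   [S ::= g S r]
gSr => ggSrr   [S ::= g S r]
ggSrr => gggSrrr   [S ::= g S r]
gggSrrr => ggggSrrrr   [S ::= g S r]
ggggSrrrr => gggggSrrrrr   [S ::= g S r]
gggggSrrrrr => ggggggSrrrrrr   [S ::= g S r]
ggggggSrrrrrr => gggggggSrrrrrrr   [S ::= g S r]
gggggggSrrrrrrr => ggggggggrrrrrrrr   [S ::= g r]

S => gSr => ggSrr => gggSrrr => ggggSrrrr => gggggSrrrrr => ggggggSrrrrrr => gggggggSrrrrrrr => ggggggggrrrrrrrr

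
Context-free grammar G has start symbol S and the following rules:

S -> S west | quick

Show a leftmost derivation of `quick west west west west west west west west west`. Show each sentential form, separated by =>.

S => S west => S west west => S west west west => S west west west west => S west west west west west => S west west west west west west => S west west west west west west west => S west west west west west west west west => S west west west west west west west west west => quick west west west west west west west west west

S => S west   [S -> S west]
S west => S west west   [S -> S west]
S west west => S west west west   [S -> S west]
S west west west => S west west west west   [S -> S west]
S west west west west => S west west west west west   [S -> S west]
S west west west west west => S west west west west west west   [S -> S west]
S west west west west west west => S west west west west west west west   [S -> S west]
S west west west west west west west => S west west west west west west west west   [S -> S west]
S west west west west west west west west => S west west west west west west west west west   [S -> S west]
S west west west west west west west west west => quick west west west west west west west west west   [S -> quick]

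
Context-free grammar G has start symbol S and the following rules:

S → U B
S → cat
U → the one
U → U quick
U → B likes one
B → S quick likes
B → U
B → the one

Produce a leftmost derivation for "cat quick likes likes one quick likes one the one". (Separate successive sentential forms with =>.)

S => U B => B likes one B => U likes one B => U quick likes one B => B likes one quick likes one B => S quick likes likes one quick likes one B => cat quick likes likes one quick likes one B => cat quick likes likes one quick likes one U => cat quick likes likes one quick likes one the one

S => U B   [S → U B]
U B => B likes one B   [U → B likes one]
B likes one B => U likes one B   [B → U]
U likes one B => U quick likes one B   [U → U quick]
U quick likes one B => B likes one quick likes one B   [U → B likes one]
B likes one quick likes one B => S quick likes likes one quick likes one B   [B → S quick likes]
S quick likes likes one quick likes one B => cat quick likes likes one quick likes one B   [S → cat]
cat quick likes likes one quick likes one B => cat quick likes likes one quick likes one U   [B → U]
cat quick likes likes one quick likes one U => cat quick likes likes one quick likes one the one   [U → the one]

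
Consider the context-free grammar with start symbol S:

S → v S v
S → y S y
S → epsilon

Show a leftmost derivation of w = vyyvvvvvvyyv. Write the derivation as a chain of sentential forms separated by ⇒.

S ⇒ vSv ⇒ vySyv ⇒ vyySyyv ⇒ vyyvSvyyv ⇒ vyyvvSvvyyv ⇒ vyyvvvSvvvyyv ⇒ vyyvvvvvvyyv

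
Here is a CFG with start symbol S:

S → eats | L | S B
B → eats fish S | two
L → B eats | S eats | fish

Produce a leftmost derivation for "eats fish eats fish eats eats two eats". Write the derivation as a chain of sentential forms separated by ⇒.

S ⇒ L   [S → L]
L ⇒ B eats   [L → B eats]
B eats ⇒ eats fish S eats   [B → eats fish S]
eats fish S eats ⇒ eats fish S B eats   [S → S B]
eats fish S B eats ⇒ eats fish L B eats   [S → L]
eats fish L B eats ⇒ eats fish B eats B eats   [L → B eats]
eats fish B eats B eats ⇒ eats fish eats fish S eats B eats   [B → eats fish S]
eats fish eats fish S eats B eats ⇒ eats fish eats fish eats eats B eats   [S → eats]
eats fish eats fish eats eats B eats ⇒ eats fish eats fish eats eats two eats   [B → two]

S ⇒ L ⇒ B eats ⇒ eats fish S eats ⇒ eats fish S B eats ⇒ eats fish L B eats ⇒ eats fish B eats B eats ⇒ eats fish eats fish S eats B eats ⇒ eats fish eats fish eats eats B eats ⇒ eats fish eats fish eats eats two eats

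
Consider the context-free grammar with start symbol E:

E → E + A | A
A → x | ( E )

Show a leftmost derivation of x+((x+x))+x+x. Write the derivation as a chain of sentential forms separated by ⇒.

E ⇒ E+A ⇒ E+A+A ⇒ E+A+A+A ⇒ A+A+A+A ⇒ x+A+A+A ⇒ x+(E)+A+A ⇒ x+(A)+A+A ⇒ x+((E))+A+A ⇒ x+((E+A))+A+A ⇒ x+((A+A))+A+A ⇒ x+((x+A))+A+A ⇒ x+((x+x))+A+A ⇒ x+((x+x))+x+A ⇒ x+((x+x))+x+x

E ⇒ E+A   [E → E + A]
E+A ⇒ E+A+A   [E → E + A]
E+A+A ⇒ E+A+A+A   [E → E + A]
E+A+A+A ⇒ A+A+A+A   [E → A]
A+A+A+A ⇒ x+A+A+A   [A → x]
x+A+A+A ⇒ x+(E)+A+A   [A → ( E )]
x+(E)+A+A ⇒ x+(A)+A+A   [E → A]
x+(A)+A+A ⇒ x+((E))+A+A   [A → ( E )]
x+((E))+A+A ⇒ x+((E+A))+A+A   [E → E + A]
x+((E+A))+A+A ⇒ x+((A+A))+A+A   [E → A]
x+((A+A))+A+A ⇒ x+((x+A))+A+A   [A → x]
x+((x+A))+A+A ⇒ x+((x+x))+A+A   [A → x]
x+((x+x))+A+A ⇒ x+((x+x))+x+A   [A → x]
x+((x+x))+x+A ⇒ x+((x+x))+x+x   [A → x]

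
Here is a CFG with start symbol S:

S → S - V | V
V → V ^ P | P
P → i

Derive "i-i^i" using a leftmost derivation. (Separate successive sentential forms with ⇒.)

S ⇒ S-V ⇒ V-V ⇒ P-V ⇒ i-V ⇒ i-V^P ⇒ i-P^P ⇒ i-i^P ⇒ i-i^i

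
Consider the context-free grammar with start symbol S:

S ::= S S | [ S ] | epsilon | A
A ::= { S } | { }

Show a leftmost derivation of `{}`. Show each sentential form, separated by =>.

S=>SS=>SSS=>SSSS=>ASSS=>{S}SSS=>{}SSS=>{}SS=>{}S=>{}

S => SS   [S ::= S S]
SS => SSS   [S ::= S S]
SSS => SSSS   [S ::= S S]
SSSS => ASSS   [S ::= A]
ASSS => {S}SSS   [A ::= { S }]
{S}SSS => {}SSS   [S ::= epsilon]
{}SSS => {}SS   [S ::= epsilon]
{}SS => {}S   [S ::= epsilon]
{}S => {}   [S ::= epsilon]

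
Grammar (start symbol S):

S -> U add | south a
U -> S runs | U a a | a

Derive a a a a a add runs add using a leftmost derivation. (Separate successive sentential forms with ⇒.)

S ⇒ U add   [S -> U add]
U add ⇒ S runs add   [U -> S runs]
S runs add ⇒ U add runs add   [S -> U add]
U add runs add ⇒ U a a add runs add   [U -> U a a]
U a a add runs add ⇒ U a a a a add runs add   [U -> U a a]
U a a a a add runs add ⇒ a a a a a add runs add   [U -> a]

S ⇒ U add ⇒ S runs add ⇒ U add runs add ⇒ U a a add runs add ⇒ U a a a a add runs add ⇒ a a a a a add runs add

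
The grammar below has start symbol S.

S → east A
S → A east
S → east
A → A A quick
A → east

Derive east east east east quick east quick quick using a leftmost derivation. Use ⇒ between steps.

S ⇒ east A   [S → east A]
east A ⇒ east A A quick   [A → A A quick]
east A A quick ⇒ east east A quick   [A → east]
east east A quick ⇒ east east A A quick quick   [A → A A quick]
east east A A quick quick ⇒ east east A A quick A quick quick   [A → A A quick]
east east A A quick A quick quick ⇒ east east east A quick A quick quick   [A → east]
east east east A quick A quick quick ⇒ east east east east quick A quick quick   [A → east]
east east east east quick A quick quick ⇒ east east east east quick east quick quick   [A → east]

S ⇒ east A ⇒ east A A quick ⇒ east east A quick ⇒ east east A A quick quick ⇒ east east A A quick A quick quick ⇒ east east east A quick A quick quick ⇒ east east east east quick A quick quick ⇒ east east east east quick east quick quick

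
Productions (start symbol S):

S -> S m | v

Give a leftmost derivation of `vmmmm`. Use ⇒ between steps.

S ⇒ Sm ⇒ Smm ⇒ Smmm ⇒ Smmmm ⇒ vmmmm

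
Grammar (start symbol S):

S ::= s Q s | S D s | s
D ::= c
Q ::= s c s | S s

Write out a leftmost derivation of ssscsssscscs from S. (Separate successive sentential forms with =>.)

S=>SDs=>SDsDs=>sQsDsDs=>sSssDsDs=>ssQsssDsDs=>ssscssssDsDs=>ssscsssscsDs=>ssscsssscscs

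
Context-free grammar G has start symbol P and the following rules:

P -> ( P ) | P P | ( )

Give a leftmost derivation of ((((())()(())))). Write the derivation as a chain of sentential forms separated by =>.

P => (P) => ((P)) => (((P))) => (((PP))) => ((((P)P))) => ((((())P))) => ((((())PP))) => ((((())()P))) => ((((())()(P)))) => ((((())()(()))))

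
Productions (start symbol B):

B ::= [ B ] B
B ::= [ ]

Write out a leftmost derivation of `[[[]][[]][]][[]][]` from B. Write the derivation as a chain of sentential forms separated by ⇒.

B⇒[B]B⇒[[B]B]B⇒[[[]]B]B⇒[[[]][B]B]B⇒[[[]][[]]B]B⇒[[[]][[]][]]B⇒[[[]][[]][]][B]B⇒[[[]][[]][]][[]]B⇒[[[]][[]][]][[]][]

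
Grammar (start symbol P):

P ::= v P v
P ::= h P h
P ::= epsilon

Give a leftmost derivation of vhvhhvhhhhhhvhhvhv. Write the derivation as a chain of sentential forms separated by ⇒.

P⇒vPv⇒vhPhv⇒vhvPvhv⇒vhvhPhvhv⇒vhvhhPhhvhv⇒vhvhhvPvhhvhv⇒vhvhhvhPhvhhvhv⇒vhvhhvhhPhhvhhvhv⇒vhvhhvhhhPhhhvhhvhv⇒vhvhhvhhhhhhvhhvhv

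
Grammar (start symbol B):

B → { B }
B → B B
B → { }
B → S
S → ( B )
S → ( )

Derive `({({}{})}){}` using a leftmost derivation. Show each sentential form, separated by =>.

B=>BB=>SB=>(B)B=>({B})B=>({S})B=>({(B)})B=>({(BB)})B=>({({}B)})B=>({({}{})})B=>({({}{})}){}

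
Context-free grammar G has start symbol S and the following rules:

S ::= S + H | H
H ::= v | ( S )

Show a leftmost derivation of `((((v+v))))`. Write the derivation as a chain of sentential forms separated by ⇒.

S ⇒ H   [S ::= H]
H ⇒ (S)   [H ::= ( S )]
(S) ⇒ (H)   [S ::= H]
(H) ⇒ ((S))   [H ::= ( S )]
((S)) ⇒ ((H))   [S ::= H]
((H)) ⇒ (((S)))   [H ::= ( S )]
(((S))) ⇒ (((H)))   [S ::= H]
(((H))) ⇒ ((((S))))   [H ::= ( S )]
((((S)))) ⇒ ((((S+H))))   [S ::= S + H]
((((S+H)))) ⇒ ((((H+H))))   [S ::= H]
((((H+H)))) ⇒ ((((v+H))))   [H ::= v]
((((v+H)))) ⇒ ((((v+v))))   [H ::= v]

S ⇒ H ⇒ (S) ⇒ (H) ⇒ ((S)) ⇒ ((H)) ⇒ (((S))) ⇒ (((H))) ⇒ ((((S)))) ⇒ ((((S+H)))) ⇒ ((((H+H)))) ⇒ ((((v+H)))) ⇒ ((((v+v))))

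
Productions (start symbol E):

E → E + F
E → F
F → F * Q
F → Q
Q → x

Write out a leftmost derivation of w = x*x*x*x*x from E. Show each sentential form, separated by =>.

E => F   [E → F]
F => F*Q   [F → F * Q]
F*Q => F*Q*Q   [F → F * Q]
F*Q*Q => F*Q*Q*Q   [F → F * Q]
F*Q*Q*Q => F*Q*Q*Q*Q   [F → F * Q]
F*Q*Q*Q*Q => Q*Q*Q*Q*Q   [F → Q]
Q*Q*Q*Q*Q => x*Q*Q*Q*Q   [Q → x]
x*Q*Q*Q*Q => x*x*Q*Q*Q   [Q → x]
x*x*Q*Q*Q => x*x*x*Q*Q   [Q → x]
x*x*x*Q*Q => x*x*x*x*Q   [Q → x]
x*x*x*x*Q => x*x*x*x*x   [Q → x]

E => F => F*Q => F*Q*Q => F*Q*Q*Q => F*Q*Q*Q*Q => Q*Q*Q*Q*Q => x*Q*Q*Q*Q => x*x*Q*Q*Q => x*x*x*Q*Q => x*x*x*x*Q => x*x*x*x*x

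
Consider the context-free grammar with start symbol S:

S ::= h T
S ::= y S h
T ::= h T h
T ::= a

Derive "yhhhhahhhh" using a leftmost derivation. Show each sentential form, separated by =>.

S => ySh   [S ::= y S h]
ySh => yhTh   [S ::= h T]
yhTh => yhhThh   [T ::= h T h]
yhhThh => yhhhThhh   [T ::= h T h]
yhhhThhh => yhhhhThhhh   [T ::= h T h]
yhhhhThhhh => yhhhhahhhh   [T ::= a]

S => ySh => yhTh => yhhThh => yhhhThhh => yhhhhThhhh => yhhhhahhhh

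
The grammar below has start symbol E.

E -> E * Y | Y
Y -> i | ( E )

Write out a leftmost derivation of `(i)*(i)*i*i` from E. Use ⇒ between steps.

E ⇒ E*Y ⇒ E*Y*Y ⇒ E*Y*Y*Y ⇒ Y*Y*Y*Y ⇒ (E)*Y*Y*Y ⇒ (Y)*Y*Y*Y ⇒ (i)*Y*Y*Y ⇒ (i)*(E)*Y*Y ⇒ (i)*(Y)*Y*Y ⇒ (i)*(i)*Y*Y ⇒ (i)*(i)*i*Y ⇒ (i)*(i)*i*i

E ⇒ E*Y   [E -> E * Y]
E*Y ⇒ E*Y*Y   [E -> E * Y]
E*Y*Y ⇒ E*Y*Y*Y   [E -> E * Y]
E*Y*Y*Y ⇒ Y*Y*Y*Y   [E -> Y]
Y*Y*Y*Y ⇒ (E)*Y*Y*Y   [Y -> ( E )]
(E)*Y*Y*Y ⇒ (Y)*Y*Y*Y   [E -> Y]
(Y)*Y*Y*Y ⇒ (i)*Y*Y*Y   [Y -> i]
(i)*Y*Y*Y ⇒ (i)*(E)*Y*Y   [Y -> ( E )]
(i)*(E)*Y*Y ⇒ (i)*(Y)*Y*Y   [E -> Y]
(i)*(Y)*Y*Y ⇒ (i)*(i)*Y*Y   [Y -> i]
(i)*(i)*Y*Y ⇒ (i)*(i)*i*Y   [Y -> i]
(i)*(i)*i*Y ⇒ (i)*(i)*i*i   [Y -> i]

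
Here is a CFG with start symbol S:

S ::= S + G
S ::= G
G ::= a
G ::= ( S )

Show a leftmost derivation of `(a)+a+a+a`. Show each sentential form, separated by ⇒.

S ⇒ S+G ⇒ S+G+G ⇒ S+G+G+G ⇒ G+G+G+G ⇒ (S)+G+G+G ⇒ (G)+G+G+G ⇒ (a)+G+G+G ⇒ (a)+a+G+G ⇒ (a)+a+a+G ⇒ (a)+a+a+a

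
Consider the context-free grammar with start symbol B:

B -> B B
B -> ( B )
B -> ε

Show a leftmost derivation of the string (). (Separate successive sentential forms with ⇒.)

B ⇒ BB ⇒ BBB ⇒ BBBB ⇒ BBBBB ⇒ BBBBBB ⇒ (B)BBBBB ⇒ ()BBBBB ⇒ ()BBBB ⇒ ()BBB ⇒ ()BB ⇒ ()B ⇒ ()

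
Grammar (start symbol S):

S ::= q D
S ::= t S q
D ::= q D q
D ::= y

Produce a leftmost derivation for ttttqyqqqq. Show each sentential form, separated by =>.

S => tSq => ttSqq => tttSqqq => ttttSqqqq => ttttqDqqqq => ttttqyqqqq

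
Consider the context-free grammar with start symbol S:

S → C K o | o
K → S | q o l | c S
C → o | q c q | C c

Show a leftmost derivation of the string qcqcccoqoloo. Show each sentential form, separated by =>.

S => CKo => CcKo => CccKo => qcqccKo => qcqcccSo => qcqcccCKoo => qcqcccoKoo => qcqcccoqoloo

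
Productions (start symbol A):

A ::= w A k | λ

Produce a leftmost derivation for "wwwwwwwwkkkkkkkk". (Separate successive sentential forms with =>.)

A => wAk   [A ::= w A k]
wAk => wwAkk   [A ::= w A k]
wwAkk => wwwAkkk   [A ::= w A k]
wwwAkkk => wwwwAkkkk   [A ::= w A k]
wwwwAkkkk => wwwwwAkkkkk   [A ::= w A k]
wwwwwAkkkkk => wwwwwwAkkkkkk   [A ::= w A k]
wwwwwwAkkkkkk => wwwwwwwAkkkkkkk   [A ::= w A k]
wwwwwwwAkkkkkkk => wwwwwwwwAkkkkkkkk   [A ::= w A k]
wwwwwwwwAkkkkkkkk => wwwwwwwwkkkkkkkk   [A ::= λ]

A => wAk => wwAkk => wwwAkkk => wwwwAkkkk => wwwwwAkkkkk => wwwwwwAkkkkkk => wwwwwwwAkkkkkkk => wwwwwwwwAkkkkkkkk => wwwwwwwwkkkkkkkk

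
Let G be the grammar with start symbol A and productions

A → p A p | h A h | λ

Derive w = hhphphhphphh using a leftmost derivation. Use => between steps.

A => hAh   [A → h A h]
hAh => hhAhh   [A → h A h]
hhAhh => hhpAphh   [A → p A p]
hhpAphh => hhphAhphh   [A → h A h]
hhphAhphh => hhphpAphphh   [A → p A p]
hhphpAphphh => hhphphAhphphh   [A → h A h]
hhphphAhphphh => hhphphhphphh   [A → λ]

A => hAh => hhAhh => hhpAphh => hhphAhphh => hhphpAphphh => hhphphAhphphh => hhphphhphphh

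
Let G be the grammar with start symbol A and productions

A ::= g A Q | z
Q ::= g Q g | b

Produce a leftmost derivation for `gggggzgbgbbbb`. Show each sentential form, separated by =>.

A => gAQ => ggAQQ => gggAQQQ => ggggAQQQQ => gggggAQQQQQ => gggggzQQQQQ => gggggzgQgQQQQ => gggggzgbgQQQQ => gggggzgbgbQQQ => gggggzgbgbbQQ => gggggzgbgbbbQ => gggggzgbgbbbb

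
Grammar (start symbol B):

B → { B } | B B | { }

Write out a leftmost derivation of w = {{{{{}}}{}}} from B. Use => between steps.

B => {B} => {{B}} => {{BB}} => {{{B}B}} => {{{{B}}B}} => {{{{{}}}B}} => {{{{{}}}{}}}

B => {B}   [B → { B }]
{B} => {{B}}   [B → { B }]
{{B}} => {{BB}}   [B → B B]
{{BB}} => {{{B}B}}   [B → { B }]
{{{B}B}} => {{{{B}}B}}   [B → { B }]
{{{{B}}B}} => {{{{{}}}B}}   [B → { }]
{{{{{}}}B}} => {{{{{}}}{}}}   [B → { }]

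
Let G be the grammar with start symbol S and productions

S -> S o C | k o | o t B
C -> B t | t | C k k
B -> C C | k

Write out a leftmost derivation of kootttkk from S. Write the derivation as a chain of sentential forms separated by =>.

S => SoC => kooC => kooCkk => kooBtkk => kooCCtkk => kootCtkk => kootttkk

S => SoC   [S -> S o C]
SoC => kooC   [S -> k o]
kooC => kooCkk   [C -> C k k]
kooCkk => kooBtkk   [C -> B t]
kooBtkk => kooCCtkk   [B -> C C]
kooCCtkk => kootCtkk   [C -> t]
kootCtkk => kootttkk   [C -> t]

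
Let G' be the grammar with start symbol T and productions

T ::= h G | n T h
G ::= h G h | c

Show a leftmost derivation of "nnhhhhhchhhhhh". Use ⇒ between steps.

T ⇒ nTh   [T ::= n T h]
nTh ⇒ nnThh   [T ::= n T h]
nnThh ⇒ nnhGhh   [T ::= h G]
nnhGhh ⇒ nnhhGhhh   [G ::= h G h]
nnhhGhhh ⇒ nnhhhGhhhh   [G ::= h G h]
nnhhhGhhhh ⇒ nnhhhhGhhhhh   [G ::= h G h]
nnhhhhGhhhhh ⇒ nnhhhhhGhhhhhh   [G ::= h G h]
nnhhhhhGhhhhhh ⇒ nnhhhhhchhhhhh   [G ::= c]

T⇒nTh⇒nnThh⇒nnhGhh⇒nnhhGhhh⇒nnhhhGhhhh⇒nnhhhhGhhhhh⇒nnhhhhhGhhhhhh⇒nnhhhhhchhhhhh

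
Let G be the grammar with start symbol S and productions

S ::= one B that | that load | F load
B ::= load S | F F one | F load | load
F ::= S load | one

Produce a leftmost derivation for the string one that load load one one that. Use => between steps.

S => one B that => one F F one that => one S load F one that => one that load load F one that => one that load load one one that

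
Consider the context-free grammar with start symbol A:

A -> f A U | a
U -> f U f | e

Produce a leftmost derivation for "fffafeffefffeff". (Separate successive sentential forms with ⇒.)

A ⇒ fAU   [A -> f A U]
fAU ⇒ ffAUU   [A -> f A U]
ffAUU ⇒ fffAUUU   [A -> f A U]
fffAUUU ⇒ fffaUUU   [A -> a]
fffaUUU ⇒ fffafUfUU   [U -> f U f]
fffafUfUU ⇒ fffafefUU   [U -> e]
fffafefUU ⇒ fffafeffUfU   [U -> f U f]
fffafeffUfU ⇒ fffafeffefU   [U -> e]
fffafeffefU ⇒ fffafeffeffUf   [U -> f U f]
fffafeffeffUf ⇒ fffafeffefffUff   [U -> f U f]
fffafeffefffUff ⇒ fffafeffefffeff   [U -> e]

A⇒fAU⇒ffAUU⇒fffAUUU⇒fffaUUU⇒fffafUfUU⇒fffafefUU⇒fffafeffUfU⇒fffafeffefU⇒fffafeffeffUf⇒fffafeffefffUff⇒fffafeffefffeff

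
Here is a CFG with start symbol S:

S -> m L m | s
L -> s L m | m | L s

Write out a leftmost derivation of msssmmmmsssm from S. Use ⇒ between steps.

S ⇒ mLm ⇒ mLsm ⇒ mLssm ⇒ mLsssm ⇒ msLmsssm ⇒ mssLmmsssm ⇒ msssLmmmsssm ⇒ msssmmmmsssm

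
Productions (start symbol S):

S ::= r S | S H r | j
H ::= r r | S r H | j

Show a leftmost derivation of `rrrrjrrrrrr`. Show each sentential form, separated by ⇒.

S ⇒ rS ⇒ rSHr ⇒ rrSHr ⇒ rrSHrHr ⇒ rrrSHrHr ⇒ rrrrSHrHr ⇒ rrrrjHrHr ⇒ rrrrjrrrHr ⇒ rrrrjrrrrrr

S ⇒ rS   [S ::= r S]
rS ⇒ rSHr   [S ::= S H r]
rSHr ⇒ rrSHr   [S ::= r S]
rrSHr ⇒ rrSHrHr   [S ::= S H r]
rrSHrHr ⇒ rrrSHrHr   [S ::= r S]
rrrSHrHr ⇒ rrrrSHrHr   [S ::= r S]
rrrrSHrHr ⇒ rrrrjHrHr   [S ::= j]
rrrrjHrHr ⇒ rrrrjrrrHr   [H ::= r r]
rrrrjrrrHr ⇒ rrrrjrrrrrr   [H ::= r r]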